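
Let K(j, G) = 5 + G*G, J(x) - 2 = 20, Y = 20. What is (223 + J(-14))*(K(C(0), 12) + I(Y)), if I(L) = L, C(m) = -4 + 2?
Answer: 41405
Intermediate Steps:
J(x) = 22 (J(x) = 2 + 20 = 22)
C(m) = -2
K(j, G) = 5 + G²
(223 + J(-14))*(K(C(0), 12) + I(Y)) = (223 + 22)*((5 + 12²) + 20) = 245*((5 + 144) + 20) = 245*(149 + 20) = 245*169 = 41405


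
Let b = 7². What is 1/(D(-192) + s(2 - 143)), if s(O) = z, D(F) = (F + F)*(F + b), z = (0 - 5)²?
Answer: 1/54937 ≈ 1.8203e-5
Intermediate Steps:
b = 49
z = 25 (z = (-5)² = 25)
D(F) = 2*F*(49 + F) (D(F) = (F + F)*(F + 49) = (2*F)*(49 + F) = 2*F*(49 + F))
s(O) = 25
1/(D(-192) + s(2 - 143)) = 1/(2*(-192)*(49 - 192) + 25) = 1/(2*(-192)*(-143) + 25) = 1/(54912 + 25) = 1/54937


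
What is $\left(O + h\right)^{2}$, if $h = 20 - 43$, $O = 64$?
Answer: $1681$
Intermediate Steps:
$h = -23$
$\left(O + h\right)^{2} = \left(64 - 23\right)^{2} = 41^{2} = 1681$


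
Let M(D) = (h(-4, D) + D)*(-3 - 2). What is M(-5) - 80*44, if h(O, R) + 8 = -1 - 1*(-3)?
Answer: -3465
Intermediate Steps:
h(O, R) = -6 (h(O, R) = -8 + (-1 - 1*(-3)) = -8 + (-1 + 3) = -8 + 2 = -6)
M(D) = 30 - 5*D (M(D) = (-6 + D)*(-3 - 2) = (-6 + D)*(-5) = 30 - 5*D)
M(-5) - 80*44 = (30 - 5*(-5)) - 80*44 = (30 + 25) - 3520 = 55 - 3520 = -3465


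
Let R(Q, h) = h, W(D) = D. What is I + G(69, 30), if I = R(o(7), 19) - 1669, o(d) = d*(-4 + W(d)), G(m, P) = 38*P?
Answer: -510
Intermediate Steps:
o(d) = d*(-4 + d)
I = -1650 (I = 19 - 1669 = -1650)
I + G(69, 30) = -1650 + 38*30 = -1650 + 1140 = -510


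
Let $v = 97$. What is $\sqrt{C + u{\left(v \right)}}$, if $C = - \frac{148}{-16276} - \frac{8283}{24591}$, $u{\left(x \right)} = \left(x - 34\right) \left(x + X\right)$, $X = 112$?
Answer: $\frac{3 \sqrt{1627491638265130547}}{33353593} \approx 114.75$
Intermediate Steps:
$u{\left(x \right)} = \left(-34 + x\right) \left(112 + x\right)$ ($u{\left(x \right)} = \left(x - 34\right) \left(x + 112\right) = \left(-34 + x\right) \left(112 + x\right)$)
$C = - \frac{10931220}{33353593}$ ($C = \left(-148\right) \left(- \frac{1}{16276}\right) - \frac{2761}{8197} = \frac{37}{4069} - \frac{2761}{8197} = - \frac{10931220}{33353593} \approx -0.32774$)
$\sqrt{C + u{\left(v \right)}} = \sqrt{- \frac{10931220}{33353593} + \left(-3808 + 97^{2} + 78 \cdot 97\right)} = \sqrt{- \frac{10931220}{33353593} + \left(-3808 + 9409 + 7566\right)} = \sqrt{- \frac{10931220}{33353593} + 13167} = \sqrt{\frac{439155827811}{33353593}} = \frac{3 \sqrt{1627491638265130547}}{33353593}$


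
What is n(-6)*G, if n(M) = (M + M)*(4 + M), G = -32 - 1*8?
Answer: -960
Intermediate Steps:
G = -40 (G = -32 - 8 = -40)
n(M) = 2*M*(4 + M) (n(M) = (2*M)*(4 + M) = 2*M*(4 + M))
n(-6)*G = (2*(-6)*(4 - 6))*(-40) = (2*(-6)*(-2))*(-40) = 24*(-40) = -960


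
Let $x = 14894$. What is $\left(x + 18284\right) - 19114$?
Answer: $14064$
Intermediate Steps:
$\left(x + 18284\right) - 19114 = \left(14894 + 18284\right) - 19114 = 33178 - 19114 = 14064$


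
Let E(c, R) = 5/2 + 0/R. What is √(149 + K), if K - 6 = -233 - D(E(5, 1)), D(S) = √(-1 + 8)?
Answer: √(-78 - √7) ≈ 8.9803*I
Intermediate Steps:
E(c, R) = 5/2 (E(c, R) = 5*(½) + 0 = 5/2 + 0 = 5/2)
D(S) = √7
K = -227 - √7 (K = 6 + (-233 - √7) = -227 - √7 ≈ -229.65)
√(149 + K) = √(149 + (-227 - √7)) = √(-78 - √7)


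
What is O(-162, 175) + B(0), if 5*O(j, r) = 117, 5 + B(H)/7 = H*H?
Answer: -58/5 ≈ -11.600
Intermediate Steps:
B(H) = -35 + 7*H**2 (B(H) = -35 + 7*(H*H) = -35 + 7*H**2)
O(j, r) = 117/5 (O(j, r) = (1/5)*117 = 117/5)
O(-162, 175) + B(0) = 117/5 + (-35 + 7*0**2) = 117/5 + (-35 + 7*0) = 117/5 + (-35 + 0) = 117/5 - 35 = -58/5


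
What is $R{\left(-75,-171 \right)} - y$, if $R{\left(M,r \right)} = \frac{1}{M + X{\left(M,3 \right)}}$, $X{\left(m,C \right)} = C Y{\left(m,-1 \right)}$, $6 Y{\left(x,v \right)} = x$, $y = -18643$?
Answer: $\frac{4194673}{225} \approx 18643.0$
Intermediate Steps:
$Y{\left(x,v \right)} = \frac{x}{6}$
$X{\left(m,C \right)} = \frac{C m}{6}$ ($X{\left(m,C \right)} = C \frac{m}{6} = \frac{C m}{6}$)
$R{\left(M,r \right)} = \frac{2}{3 M}$ ($R{\left(M,r \right)} = \frac{1}{M + \frac{1}{6} \cdot 3 M} = \frac{1}{M + \frac{M}{2}} = \frac{1}{\frac{3}{2} M} = \frac{2}{3 M}$)
$R{\left(-75,-171 \right)} - y = \frac{2}{3 \left(-75\right)} - -18643 = \frac{2}{3} \left(- \frac{1}{75}\right) + 18643 = - \frac{2}{225} + 18643 = \frac{4194673}{225}$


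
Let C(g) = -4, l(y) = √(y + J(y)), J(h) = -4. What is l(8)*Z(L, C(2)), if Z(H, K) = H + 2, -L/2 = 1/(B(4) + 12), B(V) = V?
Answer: 15/4 ≈ 3.7500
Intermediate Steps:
l(y) = √(-4 + y) (l(y) = √(y - 4) = √(-4 + y))
L = -⅛ (L = -2/(4 + 12) = -2/16 = -2*1/16 = -⅛ ≈ -0.12500)
Z(H, K) = 2 + H
l(8)*Z(L, C(2)) = √(-4 + 8)*(2 - ⅛) = √4*(15/8) = 2*(15/8) = 15/4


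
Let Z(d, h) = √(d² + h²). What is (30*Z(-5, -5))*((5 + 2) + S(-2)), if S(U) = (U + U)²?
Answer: 3450*√2 ≈ 4879.0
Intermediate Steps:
S(U) = 4*U² (S(U) = (2*U)² = 4*U²)
(30*Z(-5, -5))*((5 + 2) + S(-2)) = (30*√((-5)² + (-5)²))*((5 + 2) + 4*(-2)²) = (30*√(25 + 25))*(7 + 4*4) = (30*√50)*(7 + 16) = (30*(5*√2))*23 = (150*√2)*23 = 3450*√2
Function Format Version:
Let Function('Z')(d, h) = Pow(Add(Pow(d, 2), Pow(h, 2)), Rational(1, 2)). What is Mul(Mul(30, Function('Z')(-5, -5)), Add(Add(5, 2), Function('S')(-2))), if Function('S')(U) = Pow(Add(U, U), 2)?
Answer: Mul(3450, Pow(2, Rational(1, 2))) ≈ 4879.0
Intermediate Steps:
Function('S')(U) = Mul(4, Pow(U, 2)) (Function('S')(U) = Pow(Mul(2, U), 2) = Mul(4, Pow(U, 2)))
Mul(Mul(30, Function('Z')(-5, -5)), Add(Add(5, 2), Function('S')(-2))) = Mul(Mul(30, Pow(Add(Pow(-5, 2), Pow(-5, 2)), Rational(1, 2))), Add(Add(5, 2), Mul(4, Pow(-2, 2)))) = Mul(Mul(30, Pow(Add(25, 25), Rational(1, 2))), Add(7, Mul(4, 4))) = Mul(Mul(30, Pow(50, Rational(1, 2))), Add(7, 16)) = Mul(Mul(30, Mul(5, Pow(2, Rational(1, 2)))), 23) = Mul(Mul(150, Pow(2, Rational(1, 2))), 23) = Mul(3450, Pow(2, Rational(1, 2)))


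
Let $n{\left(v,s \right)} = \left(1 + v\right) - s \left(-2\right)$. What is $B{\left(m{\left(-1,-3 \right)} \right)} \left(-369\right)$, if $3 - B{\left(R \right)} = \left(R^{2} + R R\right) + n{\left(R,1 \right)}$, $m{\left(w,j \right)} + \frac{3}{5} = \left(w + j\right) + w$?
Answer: $\frac{526932}{25} \approx 21077.0$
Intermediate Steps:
$n{\left(v,s \right)} = 1 + v + 2 s$ ($n{\left(v,s \right)} = \left(1 + v\right) - - 2 s = \left(1 + v\right) + 2 s = 1 + v + 2 s$)
$m{\left(w,j \right)} = - \frac{3}{5} + j + 2 w$ ($m{\left(w,j \right)} = - \frac{3}{5} + \left(\left(w + j\right) + w\right) = - \frac{3}{5} + \left(\left(j + w\right) + w\right) = - \frac{3}{5} + \left(j + 2 w\right) = - \frac{3}{5} + j + 2 w$)
$B{\left(R \right)} = - R - 2 R^{2}$ ($B{\left(R \right)} = 3 - \left(\left(R^{2} + R R\right) + \left(1 + R + 2 \cdot 1\right)\right) = 3 - \left(\left(R^{2} + R^{2}\right) + \left(1 + R + 2\right)\right) = 3 - \left(2 R^{2} + \left(3 + R\right)\right) = 3 - \left(3 + R + 2 R^{2}\right) = - R - 2 R^{2}$)
$B{\left(m{\left(-1,-3 \right)} \right)} \left(-369\right) = \left(- \frac{3}{5} - 3 + 2 \left(-1\right)\right) \left(-1 - 2 \left(- \frac{3}{5} - 3 + 2 \left(-1\right)\right)\right) \left(-369\right) = \left(- \frac{3}{5} - 3 - 2\right) \left(-1 - 2 \left(- \frac{3}{5} - 3 - 2\right)\right) \left(-369\right) = - \frac{28 \left(-1 - - \frac{56}{5}\right)}{5} \left(-369\right) = - \frac{28 \left(-1 + \frac{56}{5}\right)}{5} \left(-369\right) = \left(- \frac{28}{5}\right) \frac{51}{5} \left(-369\right) = \left(- \frac{1428}{25}\right) \left(-369\right) = \frac{526932}{25}$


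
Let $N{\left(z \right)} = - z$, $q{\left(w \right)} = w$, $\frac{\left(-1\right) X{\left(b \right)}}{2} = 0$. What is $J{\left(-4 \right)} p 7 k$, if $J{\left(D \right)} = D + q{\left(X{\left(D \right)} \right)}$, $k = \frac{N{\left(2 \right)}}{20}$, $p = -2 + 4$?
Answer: $\frac{28}{5} \approx 5.6$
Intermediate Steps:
$X{\left(b \right)} = 0$ ($X{\left(b \right)} = \left(-2\right) 0 = 0$)
$p = 2$
$k = - \frac{1}{10}$ ($k = \frac{\left(-1\right) 2}{20} = \left(-2\right) \frac{1}{20} = - \frac{1}{10} \approx -0.1$)
$J{\left(D \right)} = D$ ($J{\left(D \right)} = D + 0 = D$)
$J{\left(-4 \right)} p 7 k = - 4 \cdot 2 \cdot 7 \left(- \frac{1}{10}\right) = \left(-4\right) 14 \left(- \frac{1}{10}\right) = \left(-56\right) \left(- \frac{1}{10}\right) = \frac{28}{5}$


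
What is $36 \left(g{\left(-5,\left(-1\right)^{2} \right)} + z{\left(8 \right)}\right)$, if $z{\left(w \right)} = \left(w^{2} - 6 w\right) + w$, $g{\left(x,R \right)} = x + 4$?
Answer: $828$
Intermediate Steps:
$g{\left(x,R \right)} = 4 + x$
$z{\left(w \right)} = w^{2} - 5 w$
$36 \left(g{\left(-5,\left(-1\right)^{2} \right)} + z{\left(8 \right)}\right) = 36 \left(\left(4 - 5\right) + 8 \left(-5 + 8\right)\right) = 36 \left(-1 + 8 \cdot 3\right) = 36 \left(-1 + 24\right) = 36 \cdot 23 = 828$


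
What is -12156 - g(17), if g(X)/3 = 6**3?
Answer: -12804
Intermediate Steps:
g(X) = 648 (g(X) = 3*6**3 = 3*216 = 648)
-12156 - g(17) = -12156 - 1*648 = -12156 - 648 = -12804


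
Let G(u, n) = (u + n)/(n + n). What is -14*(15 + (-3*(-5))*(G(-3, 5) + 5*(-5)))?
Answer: 4998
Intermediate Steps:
G(u, n) = (n + u)/(2*n) (G(u, n) = (n + u)/((2*n)) = (n + u)*(1/(2*n)) = (n + u)/(2*n))
-14*(15 + (-3*(-5))*(G(-3, 5) + 5*(-5))) = -14*(15 + (-3*(-5))*((1/2)*(5 - 3)/5 + 5*(-5))) = -14*(15 + 15*((1/2)*(1/5)*2 - 25)) = -14*(15 + 15*(1/5 - 25)) = -14*(15 + 15*(-124/5)) = -14*(15 - 372) = -14*(-357) = 4998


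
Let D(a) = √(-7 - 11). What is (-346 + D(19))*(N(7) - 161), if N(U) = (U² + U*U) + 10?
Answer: 18338 - 159*I*√2 ≈ 18338.0 - 224.86*I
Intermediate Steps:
D(a) = 3*I*√2 (D(a) = √(-18) = 3*I*√2)
N(U) = 10 + 2*U² (N(U) = (U² + U²) + 10 = 2*U² + 10 = 10 + 2*U²)
(-346 + D(19))*(N(7) - 161) = (-346 + 3*I*√2)*((10 + 2*7²) - 161) = (-346 + 3*I*√2)*((10 + 2*49) - 161) = (-346 + 3*I*√2)*((10 + 98) - 161) = (-346 + 3*I*√2)*(108 - 161) = (-346 + 3*I*√2)*(-53) = 18338 - 159*I*√2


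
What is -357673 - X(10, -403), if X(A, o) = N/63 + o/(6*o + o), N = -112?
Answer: -22533296/63 ≈ -3.5767e+5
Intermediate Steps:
X(A, o) = -103/63 (X(A, o) = -112/63 + o/(6*o + o) = -112*1/63 + o/((7*o)) = -16/9 + o*(1/(7*o)) = -16/9 + ⅐ = -103/63)
-357673 - X(10, -403) = -357673 - 1*(-103/63) = -357673 + 103/63 = -22533296/63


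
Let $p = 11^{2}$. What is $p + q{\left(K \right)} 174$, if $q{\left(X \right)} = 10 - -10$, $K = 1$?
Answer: $3601$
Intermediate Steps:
$p = 121$
$q{\left(X \right)} = 20$ ($q{\left(X \right)} = 10 + 10 = 20$)
$p + q{\left(K \right)} 174 = 121 + 20 \cdot 174 = 121 + 3480 = 3601$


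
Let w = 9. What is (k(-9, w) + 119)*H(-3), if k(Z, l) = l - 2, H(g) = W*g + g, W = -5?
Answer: 1512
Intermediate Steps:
H(g) = -4*g (H(g) = -5*g + g = -4*g)
k(Z, l) = -2 + l
(k(-9, w) + 119)*H(-3) = ((-2 + 9) + 119)*(-4*(-3)) = (7 + 119)*12 = 126*12 = 1512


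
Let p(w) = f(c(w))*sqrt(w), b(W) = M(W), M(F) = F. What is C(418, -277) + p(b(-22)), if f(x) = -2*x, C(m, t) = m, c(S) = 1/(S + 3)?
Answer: 418 + 2*I*sqrt(22)/19 ≈ 418.0 + 0.49373*I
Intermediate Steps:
c(S) = 1/(3 + S)
b(W) = W
p(w) = -2*sqrt(w)/(3 + w) (p(w) = (-2/(3 + w))*sqrt(w) = -2*sqrt(w)/(3 + w))
C(418, -277) + p(b(-22)) = 418 - 2*sqrt(-22)/(3 - 22) = 418 - 2*I*sqrt(22)/(-19) = 418 - 2*I*sqrt(22)*(-1/19) = 418 + 2*I*sqrt(22)/19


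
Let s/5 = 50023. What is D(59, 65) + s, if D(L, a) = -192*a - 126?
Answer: 237509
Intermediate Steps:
D(L, a) = -126 - 192*a
s = 250115 (s = 5*50023 = 250115)
D(59, 65) + s = (-126 - 192*65) + 250115 = (-126 - 12480) + 250115 = -12606 + 250115 = 237509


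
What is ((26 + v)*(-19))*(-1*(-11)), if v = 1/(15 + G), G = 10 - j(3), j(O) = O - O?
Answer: -136059/25 ≈ -5442.4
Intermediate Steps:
j(O) = 0
G = 10 (G = 10 - 1*0 = 10 + 0 = 10)
v = 1/25 (v = 1/(15 + 10) = 1/25 ≈ 0.040000)
((26 + v)*(-19))*(-1*(-11)) = ((26 + 1/25)*(-19))*(-1*(-11)) = ((651/25)*(-19))*11 = -12369/25*11 = -136059/25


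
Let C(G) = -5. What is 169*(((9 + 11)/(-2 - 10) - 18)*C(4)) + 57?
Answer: 50026/3 ≈ 16675.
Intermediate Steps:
169*(((9 + 11)/(-2 - 10) - 18)*C(4)) + 57 = 169*(((9 + 11)/(-2 - 10) - 18)*(-5)) + 57 = 169*((20/(-12) - 18)*(-5)) + 57 = 169*((20*(-1/12) - 18)*(-5)) + 57 = 169*((-5/3 - 18)*(-5)) + 57 = 169*(-59/3*(-5)) + 57 = 169*(295/3) + 57 = 49855/3 + 57 = 50026/3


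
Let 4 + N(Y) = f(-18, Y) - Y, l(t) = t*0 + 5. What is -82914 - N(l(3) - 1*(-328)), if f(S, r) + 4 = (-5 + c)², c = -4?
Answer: -82654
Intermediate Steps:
l(t) = 5 (l(t) = 0 + 5 = 5)
f(S, r) = 77 (f(S, r) = -4 + (-5 - 4)² = -4 + (-9)² = -4 + 81 = 77)
N(Y) = 73 - Y (N(Y) = -4 + (77 - Y) = 73 - Y)
-82914 - N(l(3) - 1*(-328)) = -82914 - (73 - (5 - 1*(-328))) = -82914 - (73 - (5 + 328)) = -82914 - (73 - 1*333) = -82914 - (73 - 333) = -82914 - 1*(-260) = -82914 + 260 = -82654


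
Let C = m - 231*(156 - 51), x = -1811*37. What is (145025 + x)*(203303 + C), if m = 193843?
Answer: 29092210038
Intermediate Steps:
x = -67007
C = 169588 (C = 193843 - 231*(156 - 51) = 193843 - 231*105 = 193843 - 1*24255 = 193843 - 24255 = 169588)
(145025 + x)*(203303 + C) = (145025 - 67007)*(203303 + 169588) = 78018*372891 = 29092210038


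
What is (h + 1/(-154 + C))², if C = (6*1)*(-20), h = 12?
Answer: 10804369/75076 ≈ 143.91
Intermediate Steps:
C = -120 (C = 6*(-20) = -120)
(h + 1/(-154 + C))² = (12 + 1/(-154 - 120))² = (12 + 1/(-274))² = (12 - 1/274)² = (3287/274)² = 10804369/75076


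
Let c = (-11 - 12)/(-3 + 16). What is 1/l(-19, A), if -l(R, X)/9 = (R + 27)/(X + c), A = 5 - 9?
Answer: 25/312 ≈ 0.080128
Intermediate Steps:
A = -4
c = -23/13 ≈ -1.7692
l(R, X) = -9*(27 + R)/(-23/13 + X) (l(R, X) = -9*(R + 27)/(X - 23/13) = -9*(27 + R)/(-23/13 + X))
1/l(-19, A) = 1/(117*(-27 - 1*(-19))/(-23 + 13*(-4))) = 1/(117*(-27 + 19)/(-23 - 52)) = 1/(117*(-8)/(-75)) = 1/(117*(-1/75)*(-8)) = 1/(312/25) = 25/312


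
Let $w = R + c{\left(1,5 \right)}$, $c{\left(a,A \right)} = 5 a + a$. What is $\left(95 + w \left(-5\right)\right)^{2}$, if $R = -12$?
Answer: $15625$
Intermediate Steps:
$c{\left(a,A \right)} = 6 a$
$w = -6$ ($w = -12 + 6 \cdot 1 = -12 + 6 = -6$)
$\left(95 + w \left(-5\right)\right)^{2} = \left(95 - -30\right)^{2} = \left(95 + 30\right)^{2} = 125^{2} = 15625$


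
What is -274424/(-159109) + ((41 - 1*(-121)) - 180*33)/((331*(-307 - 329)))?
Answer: 9781662431/5582498374 ≈ 1.7522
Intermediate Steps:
-274424/(-159109) + ((41 - 1*(-121)) - 180*33)/((331*(-307 - 329))) = -274424*(-1/159109) + ((41 + 121) - 5940)/((331*(-636))) = 274424/159109 + (162 - 5940)/(-210516) = 274424/159109 - 5778*(-1/210516) = 274424/159109 + 963/35086 = 9781662431/5582498374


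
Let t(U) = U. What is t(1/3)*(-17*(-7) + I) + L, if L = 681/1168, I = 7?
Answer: 49737/1168 ≈ 42.583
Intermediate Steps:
L = 681/1168 (L = 681*(1/1168) = 681/1168 ≈ 0.58305)
t(1/3)*(-17*(-7) + I) + L = (-17*(-7) + 7)/3 + 681/1168 = (119 + 7)/3 + 681/1168 = (1/3)*126 + 681/1168 = 42 + 681/1168 = 49737/1168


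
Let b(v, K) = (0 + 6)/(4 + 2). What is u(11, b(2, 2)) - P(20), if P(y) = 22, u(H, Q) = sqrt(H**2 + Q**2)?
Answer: -22 + sqrt(122) ≈ -10.955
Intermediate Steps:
b(v, K) = 1 (b(v, K) = 6/6 = 6*(1/6) = 1)
u(11, b(2, 2)) - P(20) = sqrt(11**2 + 1**2) - 1*22 = sqrt(121 + 1) - 22 = sqrt(122) - 22 = -22 + sqrt(122)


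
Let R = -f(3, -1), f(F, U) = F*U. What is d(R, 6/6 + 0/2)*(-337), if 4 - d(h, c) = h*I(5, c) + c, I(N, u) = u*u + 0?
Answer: 0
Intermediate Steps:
I(N, u) = u² (I(N, u) = u² + 0 = u²)
R = 3 (R = -3*(-1) = -1*(-3) = 3)
d(h, c) = 4 - c - h*c² (d(h, c) = 4 - (h*c² + c) = 4 - (c + h*c²) = 4 + (-c - h*c²) = 4 - c - h*c²)
d(R, 6/6 + 0/2)*(-337) = (4 - (6/6 + 0/2) - 1*3*(6/6 + 0/2)²)*(-337) = (4 - (6*(⅙) + 0*(½)) - 1*3*(6*(⅙) + 0*(½))²)*(-337) = (4 - (1 + 0) - 1*3*(1 + 0)²)*(-337) = (4 - 1*1 - 1*3*1²)*(-337) = (4 - 1 - 1*3*1)*(-337) = (4 - 1 - 3)*(-337) = 0*(-337) = 0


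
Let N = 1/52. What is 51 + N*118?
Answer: 1385/26 ≈ 53.269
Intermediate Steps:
N = 1/52 ≈ 0.019231
51 + N*118 = 51 + (1/52)*118 = 51 + 59/26 = 1385/26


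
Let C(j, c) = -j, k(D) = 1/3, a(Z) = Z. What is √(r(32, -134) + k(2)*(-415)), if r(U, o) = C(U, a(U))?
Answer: I*√1533/3 ≈ 13.051*I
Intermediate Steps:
k(D) = ⅓
r(U, o) = -U
√(r(32, -134) + k(2)*(-415)) = √(-1*32 + (⅓)*(-415)) = √(-32 - 415/3) = √(-511/3) = I*√1533/3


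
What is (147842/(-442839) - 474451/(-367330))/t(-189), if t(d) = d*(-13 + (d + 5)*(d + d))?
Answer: -155798604529/2137925195262976770 ≈ -7.2874e-8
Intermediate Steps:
t(d) = d*(-13 + 2*d*(5 + d)) (t(d) = d*(-13 + (5 + d)*(2*d)) = d*(-13 + 2*d*(5 + d)))
(147842/(-442839) - 474451/(-367330))/t(-189) = (147842/(-442839) - 474451/(-367330))/((-189*(-13 + 2*(-189)**2 + 10*(-189)))) = (147842*(-1/442839) - 474451*(-1/367330))/((-189*(-13 + 2*35721 - 1890))) = (-147842/442839 + 474451/367330)/((-189*(-13 + 71442 - 1890))) = 155798604529/(162668049870*((-189*69539))) = (155798604529/162668049870)/(-13142871) = (155798604529/162668049870)*(-1/13142871) = -155798604529/2137925195262976770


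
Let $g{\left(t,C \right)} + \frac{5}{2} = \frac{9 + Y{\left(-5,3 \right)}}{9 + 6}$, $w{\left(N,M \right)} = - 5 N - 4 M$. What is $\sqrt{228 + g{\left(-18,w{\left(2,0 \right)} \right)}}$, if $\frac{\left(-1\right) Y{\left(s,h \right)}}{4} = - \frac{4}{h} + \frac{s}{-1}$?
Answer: $\frac{\sqrt{202610}}{30} \approx 15.004$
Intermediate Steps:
$Y{\left(s,h \right)} = 4 s + \frac{16}{h}$ ($Y{\left(s,h \right)} = - 4 \left(- \frac{4}{h} + \frac{s}{-1}\right) = - 4 \left(- \frac{4}{h} + s \left(-1\right)\right) = - 4 \left(- \frac{4}{h} - s\right) = - 4 \left(- s - \frac{4}{h}\right) = 4 s + \frac{16}{h}$)
$g{\left(t,C \right)} = - \frac{259}{90}$ ($g{\left(t,C \right)} = - \frac{5}{2} + \frac{9 + \left(4 \left(-5\right) + \frac{16}{3}\right)}{9 + 6} = - \frac{5}{2} + \frac{9 + \left(-20 + 16 \cdot \frac{1}{3}\right)}{15} = - \frac{5}{2} + \left(9 + \left(-20 + \frac{16}{3}\right)\right) \frac{1}{15} = - \frac{5}{2} + \left(9 - \frac{44}{3}\right) \frac{1}{15} = - \frac{5}{2} - \frac{17}{45} = - \frac{259}{90}$)
$\sqrt{228 + g{\left(-18,w{\left(2,0 \right)} \right)}} = \sqrt{228 - \frac{259}{90}} = \sqrt{\frac{20261}{90}} = \frac{\sqrt{202610}}{30}$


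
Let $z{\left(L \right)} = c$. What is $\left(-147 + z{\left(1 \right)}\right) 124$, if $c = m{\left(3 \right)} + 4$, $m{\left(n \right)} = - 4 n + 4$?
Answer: $-18724$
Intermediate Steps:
$m{\left(n \right)} = 4 - 4 n$
$c = -4$ ($c = \left(4 - 12\right) + 4 = -8 + 4 = -4$)
$z{\left(L \right)} = -4$
$\left(-147 + z{\left(1 \right)}\right) 124 = \left(-147 - 4\right) 124 = \left(-151\right) 124 = -18724$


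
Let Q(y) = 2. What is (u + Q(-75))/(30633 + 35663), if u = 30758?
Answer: 3845/8287 ≈ 0.46398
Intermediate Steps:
(u + Q(-75))/(30633 + 35663) = (30758 + 2)/(30633 + 35663) = 30760/66296 = 30760*(1/66296) = 3845/8287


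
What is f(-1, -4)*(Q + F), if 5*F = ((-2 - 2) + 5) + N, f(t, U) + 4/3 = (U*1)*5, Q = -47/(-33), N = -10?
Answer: 3968/495 ≈ 8.0162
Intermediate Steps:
Q = 47/33 (Q = -47*(-1/33) = 47/33 ≈ 1.4242)
f(t, U) = -4/3 + 5*U (f(t, U) = -4/3 + (U*1)*5 = -4/3 + U*5 = -4/3 + 5*U)
F = -9/5 (F = (((-2 - 2) + 5) - 10)/5 = ((-4 + 5) - 10)/5 = (1 - 10)/5 = (⅕)*(-9) = -9/5 ≈ -1.8000)
f(-1, -4)*(Q + F) = (-4/3 + 5*(-4))*(47/33 - 9/5) = (-4/3 - 20)*(-62/165) = -64/3*(-62/165) = 3968/495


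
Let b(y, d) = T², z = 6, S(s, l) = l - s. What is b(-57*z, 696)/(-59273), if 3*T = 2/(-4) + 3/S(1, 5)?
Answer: -1/8535312 ≈ -1.1716e-7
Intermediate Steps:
T = 1/12 (T = (2/(-4) + 3/(5 - 1*1))/3 = (2*(-¼) + 3/(5 - 1))/3 = (-½ + 3/4)/3 = (-½ + 3*(¼))/3 = (-½ + ¾)/3 = (⅓)*(¼) = 1/12 ≈ 0.083333)
b(y, d) = 1/144 (b(y, d) = (1/12)² = 1/144)
b(-57*z, 696)/(-59273) = (1/144)/(-59273) = (1/144)*(-1/59273) = -1/8535312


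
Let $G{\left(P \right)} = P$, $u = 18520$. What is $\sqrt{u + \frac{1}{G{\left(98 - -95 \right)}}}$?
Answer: $\frac{149 \sqrt{31073}}{193} \approx 136.09$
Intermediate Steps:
$\sqrt{u + \frac{1}{G{\left(98 - -95 \right)}}} = \sqrt{18520 + \frac{1}{98 - -95}} = \sqrt{18520 + \frac{1}{98 + 95}} = \sqrt{18520 + \frac{1}{193}} = \sqrt{\frac{3574361}{193}} = \frac{149 \sqrt{31073}}{193}$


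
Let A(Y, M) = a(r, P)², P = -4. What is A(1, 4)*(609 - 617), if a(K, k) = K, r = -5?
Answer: -200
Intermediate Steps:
A(Y, M) = 25 (A(Y, M) = (-5)² = 25)
A(1, 4)*(609 - 617) = 25*(609 - 617) = 25*(-8) = -200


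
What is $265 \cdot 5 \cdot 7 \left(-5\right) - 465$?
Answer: $-46840$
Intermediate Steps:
$265 \cdot 5 \cdot 7 \left(-5\right) - 465 = 265 \cdot 35 \left(-5\right) - 465 = 265 \left(-175\right) - 465 = -46375 - 465 = -46840$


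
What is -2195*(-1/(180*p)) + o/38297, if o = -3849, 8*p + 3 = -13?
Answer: -17089511/2757384 ≈ -6.1977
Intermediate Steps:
p = -2 (p = -3/8 + (⅛)*(-13) = -3/8 - 13/8 = -2)
-2195*(-1/(180*p)) + o/38297 = -2195/((5*(-2))*(-36)) - 3849/38297 = -2195/((-10*(-36))) - 3849*1/38297 = -2195/360 - 3849/38297 = -2195*1/360 - 3849/38297 = -439/72 - 3849/38297 = -17089511/2757384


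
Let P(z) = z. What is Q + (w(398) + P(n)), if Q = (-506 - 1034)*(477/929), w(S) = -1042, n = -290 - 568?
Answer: -2499680/929 ≈ -2690.7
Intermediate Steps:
n = -858
Q = -734580/929 ≈ -790.72
Q + (w(398) + P(n)) = -734580/929 + (-1042 - 858) = -734580/929 - 1900 = -2499680/929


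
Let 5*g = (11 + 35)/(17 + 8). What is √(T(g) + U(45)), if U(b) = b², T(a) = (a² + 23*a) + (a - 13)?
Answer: 12*√219289/125 ≈ 44.955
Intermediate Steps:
g = 46/125 (g = ((11 + 35)/(17 + 8))/5 = (46/25)/5 = (46*(1/25))/5 = (⅕)*(46/25) = 46/125 ≈ 0.36800)
T(a) = -13 + a² + 24*a (T(a) = (a² + 23*a) + (-13 + a) = -13 + a² + 24*a)
√(T(g) + U(45)) = √((-13 + (46/125)² + 24*(46/125)) + 45²) = √((-13 + 2116/15625 + 1104/125) + 2025) = √(-63009/15625 + 2025) = √(31577616/15625) = 12*√219289/125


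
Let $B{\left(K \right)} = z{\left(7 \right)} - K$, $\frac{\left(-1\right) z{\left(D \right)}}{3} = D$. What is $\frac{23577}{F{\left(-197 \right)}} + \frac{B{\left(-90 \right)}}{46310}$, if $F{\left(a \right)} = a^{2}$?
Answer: $\frac{1094528691}{1797244790} \approx 0.609$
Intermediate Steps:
$z{\left(D \right)} = - 3 D$
$B{\left(K \right)} = -21 - K$ ($B{\left(K \right)} = \left(-3\right) 7 - K = -21 - K$)
$\frac{23577}{F{\left(-197 \right)}} + \frac{B{\left(-90 \right)}}{46310} = \frac{23577}{\left(-197\right)^{2}} + \frac{-21 - -90}{46310} = \frac{23577}{38809} + \left(-21 + 90\right) \frac{1}{46310} = 23577 \cdot \frac{1}{38809} + 69 \cdot \frac{1}{46310} = \frac{23577}{38809} + \frac{69}{46310} = \frac{1094528691}{1797244790}$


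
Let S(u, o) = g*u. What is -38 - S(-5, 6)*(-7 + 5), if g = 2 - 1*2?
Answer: -38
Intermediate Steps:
g = 0 (g = 2 - 2 = 0)
S(u, o) = 0 (S(u, o) = 0*u = 0)
-38 - S(-5, 6)*(-7 + 5) = -38 - 0*(-7 + 5) = -38 - 0*(-2) = -38 - 1*0 = -38 + 0 = -38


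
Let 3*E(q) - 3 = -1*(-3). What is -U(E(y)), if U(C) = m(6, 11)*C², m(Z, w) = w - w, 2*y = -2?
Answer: 0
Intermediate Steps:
y = -1 (y = (½)*(-2) = -1)
m(Z, w) = 0
E(q) = 2 (E(q) = 1 + (-1*(-3))/3 = 1 + (⅓)*3 = 1 + 1 = 2)
U(C) = 0 (U(C) = 0*C² = 0)
-U(E(y)) = -1*0 = 0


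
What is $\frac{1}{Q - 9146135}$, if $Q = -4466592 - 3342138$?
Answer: $- \frac{1}{16954865} \approx -5.898 \cdot 10^{-8}$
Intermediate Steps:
$Q = -7808730$ ($Q = -4466592 - 3342138 = -7808730$)
$\frac{1}{Q - 9146135} = \frac{1}{-7808730 - 9146135} = \frac{1}{-16954865} = - \frac{1}{16954865}$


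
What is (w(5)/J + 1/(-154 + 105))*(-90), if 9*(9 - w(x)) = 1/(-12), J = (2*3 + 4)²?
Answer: -36877/5880 ≈ -6.2716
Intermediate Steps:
J = 100 (J = (6 + 4)² = 10² = 100)
w(x) = 973/108 (w(x) = 9 - ⅑/(-12) = 9 - ⅑*(-1/12) = 9 + 1/108 = 973/108)
(w(5)/J + 1/(-154 + 105))*(-90) = ((973/108)/100 + 1/(-154 + 105))*(-90) = ((973/108)*(1/100) + 1/(-49))*(-90) = (973/10800 - 1/49)*(-90) = (36877/529200)*(-90) = -36877/5880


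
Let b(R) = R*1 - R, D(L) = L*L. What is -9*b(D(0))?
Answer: 0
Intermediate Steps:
D(L) = L²
b(R) = 0 (b(R) = R - R = 0)
-9*b(D(0)) = -9*0 = 0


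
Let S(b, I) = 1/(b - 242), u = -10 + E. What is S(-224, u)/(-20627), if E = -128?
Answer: 1/9612182 ≈ 1.0403e-7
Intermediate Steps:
u = -138 (u = -10 - 128 = -138)
S(b, I) = 1/(-242 + b)
S(-224, u)/(-20627) = 1/(-242 - 224*(-20627)) = -1/20627/(-466) = -1/466*(-1/20627) = 1/9612182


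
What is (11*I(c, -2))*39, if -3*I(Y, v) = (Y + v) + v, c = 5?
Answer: -143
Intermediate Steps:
I(Y, v) = -2*v/3 - Y/3 (I(Y, v) = -((Y + v) + v)/3 = -(Y + 2*v)/3 = -2*v/3 - Y/3)
(11*I(c, -2))*39 = (11*(-⅔*(-2) - ⅓*5))*39 = (11*(4/3 - 5/3))*39 = (11*(-⅓))*39 = -11/3*39 = -143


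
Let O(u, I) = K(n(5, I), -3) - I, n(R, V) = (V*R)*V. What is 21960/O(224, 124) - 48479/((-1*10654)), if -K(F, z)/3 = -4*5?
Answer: -14428699/42616 ≈ -338.57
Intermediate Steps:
n(R, V) = R*V² (n(R, V) = (R*V)*V = R*V²)
K(F, z) = 60 (K(F, z) = -(-12)*5 = -3*(-20) = 60)
O(u, I) = 60 - I
21960/O(224, 124) - 48479/((-1*10654)) = 21960/(60 - 1*124) - 48479/((-1*10654)) = 21960/(60 - 124) - 48479/(-10654) = 21960/(-64) - 48479*(-1/10654) = 21960*(-1/64) + 48479/10654 = -2745/8 + 48479/10654 = -14428699/42616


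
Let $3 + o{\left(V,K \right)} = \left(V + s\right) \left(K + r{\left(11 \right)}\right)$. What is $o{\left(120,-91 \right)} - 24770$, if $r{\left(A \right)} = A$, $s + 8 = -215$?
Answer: $-16533$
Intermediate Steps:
$s = -223$ ($s = -8 - 215 = -223$)
$o{\left(V,K \right)} = -3 + \left(-223 + V\right) \left(11 + K\right)$ ($o{\left(V,K \right)} = -3 + \left(V - 223\right) \left(K + 11\right) = -3 + \left(-223 + V\right) \left(11 + K\right)$)
$o{\left(120,-91 \right)} - 24770 = \left(-2456 - -20293 + 11 \cdot 120 - 10920\right) - 24770 = \left(-2456 + 20293 + 1320 - 10920\right) - 24770 = 8237 - 24770 = -16533$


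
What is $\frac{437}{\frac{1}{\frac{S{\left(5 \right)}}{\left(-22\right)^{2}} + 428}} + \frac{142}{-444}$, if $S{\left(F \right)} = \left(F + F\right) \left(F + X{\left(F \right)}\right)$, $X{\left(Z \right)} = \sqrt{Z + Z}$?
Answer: $\frac{2512682558}{13431} + \frac{2185 \sqrt{10}}{242} \approx 1.8711 \cdot 10^{5}$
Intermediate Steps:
$X{\left(Z \right)} = \sqrt{2} \sqrt{Z}$ ($X{\left(Z \right)} = \sqrt{2 Z} = \sqrt{2} \sqrt{Z}$)
$S{\left(F \right)} = 2 F \left(F + \sqrt{2} \sqrt{F}\right)$ ($S{\left(F \right)} = \left(F + F\right) \left(F + \sqrt{2} \sqrt{F}\right) = 2 F \left(F + \sqrt{2} \sqrt{F}\right)$)
$\frac{437}{\frac{1}{\frac{S{\left(5 \right)}}{\left(-22\right)^{2}} + 428}} + \frac{142}{-444} = \frac{437}{\frac{1}{\frac{2 \cdot 5 \left(5 + \sqrt{2} \sqrt{5}\right)}{\left(-22\right)^{2}} + 428}} + \frac{142}{-444} = \frac{437}{\frac{1}{\frac{2 \cdot 5 \left(5 + \sqrt{10}\right)}{484} + 428}} + 142 \left(- \frac{1}{444}\right) = \frac{437}{\frac{1}{\left(50 + 10 \sqrt{10}\right) \frac{1}{484} + 428}} - \frac{71}{222} = \frac{437}{\frac{1}{\left(\frac{25}{242} + \frac{5 \sqrt{10}}{242}\right) + 428}} - \frac{71}{222} = \frac{437}{\frac{1}{\frac{103601}{242} + \frac{5 \sqrt{10}}{242}}} - \frac{71}{222} = 437 \left(\frac{103601}{242} + \frac{5 \sqrt{10}}{242}\right) - \frac{71}{222} = \left(\frac{45273637}{242} + \frac{2185 \sqrt{10}}{242}\right) - \frac{71}{222} = \frac{2512682558}{13431} + \frac{2185 \sqrt{10}}{242}$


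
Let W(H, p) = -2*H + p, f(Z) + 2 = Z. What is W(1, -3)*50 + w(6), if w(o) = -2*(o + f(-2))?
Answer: -254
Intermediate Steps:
f(Z) = -2 + Z
W(H, p) = p - 2*H
w(o) = 8 - 2*o (w(o) = -2*(o + (-2 - 2)) = -2*(o - 4) = -2*(-4 + o) = 8 - 2*o)
W(1, -3)*50 + w(6) = (-3 - 2*1)*50 + (8 - 2*6) = (-3 - 2)*50 + (8 - 12) = -5*50 - 4 = -250 - 4 = -254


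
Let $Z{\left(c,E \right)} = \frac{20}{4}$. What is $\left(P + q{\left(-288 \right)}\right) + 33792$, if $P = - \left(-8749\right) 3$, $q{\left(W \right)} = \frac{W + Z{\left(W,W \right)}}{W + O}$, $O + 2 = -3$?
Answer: $\frac{17591710}{293} \approx 60040.0$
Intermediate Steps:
$Z{\left(c,E \right)} = 5$ ($Z{\left(c,E \right)} = 20 \cdot \frac{1}{4} = 5$)
$O = -5$ ($O = -2 - 3 = -5$)
$q{\left(W \right)} = \frac{5 + W}{-5 + W}$ ($q{\left(W \right)} = \frac{W + 5}{W - 5} = \frac{5 + W}{-5 + W}$)
$P = 26247$ ($P = \left(-1\right) \left(-26247\right) = 26247$)
$\left(P + q{\left(-288 \right)}\right) + 33792 = \left(26247 + \frac{5 - 288}{-5 - 288}\right) + 33792 = \left(26247 + \frac{1}{-293} \left(-283\right)\right) + 33792 = \left(26247 - - \frac{283}{293}\right) + 33792 = \left(26247 + \frac{283}{293}\right) + 33792 = \frac{7690654}{293} + 33792 = \frac{17591710}{293}$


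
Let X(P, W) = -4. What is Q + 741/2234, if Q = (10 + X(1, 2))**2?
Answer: 81165/2234 ≈ 36.332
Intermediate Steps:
Q = 36 (Q = (10 - 4)**2 = 6**2 = 36)
Q + 741/2234 = 36 + 741/2234 = 81165/2234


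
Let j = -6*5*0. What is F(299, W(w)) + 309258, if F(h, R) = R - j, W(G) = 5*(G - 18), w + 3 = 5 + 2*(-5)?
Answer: 309128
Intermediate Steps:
w = -8 (w = -3 + (5 + 2*(-5)) = -3 + (5 - 10) = -3 - 5 = -8)
j = 0 (j = -30*0 = 0)
W(G) = -90 + 5*G (W(G) = 5*(-18 + G) = -90 + 5*G)
F(h, R) = R (F(h, R) = R - 1*0 = R + 0 = R)
F(299, W(w)) + 309258 = (-90 + 5*(-8)) + 309258 = (-90 - 40) + 309258 = -130 + 309258 = 309128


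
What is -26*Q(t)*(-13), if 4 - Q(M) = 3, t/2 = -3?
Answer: 338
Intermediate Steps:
t = -6 (t = 2*(-3) = -6)
Q(M) = 1 (Q(M) = 4 - 1*3 = 4 - 3 = 1)
-26*Q(t)*(-13) = -26*1*(-13) = -26*(-13) = 338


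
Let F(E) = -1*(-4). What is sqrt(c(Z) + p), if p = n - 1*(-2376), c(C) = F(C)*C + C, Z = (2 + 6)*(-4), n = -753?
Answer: sqrt(1463) ≈ 38.249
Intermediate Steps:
F(E) = 4
Z = -32 (Z = 8*(-4) = -32)
c(C) = 5*C (c(C) = 4*C + C = 5*C)
p = 1623 (p = -753 - 1*(-2376) = -753 + 2376 = 1623)
sqrt(c(Z) + p) = sqrt(5*(-32) + 1623) = sqrt(-160 + 1623) = sqrt(1463)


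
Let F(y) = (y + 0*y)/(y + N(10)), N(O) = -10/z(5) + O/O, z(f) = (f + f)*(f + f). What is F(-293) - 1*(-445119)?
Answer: 1300195529/2921 ≈ 4.4512e+5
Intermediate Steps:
z(f) = 4*f² (z(f) = (2*f)*(2*f) = 4*f²)
N(O) = 9/10 (N(O) = -10/(4*5²) + O/O = -10/(4*25) + 1 = -10/100 + 1 = -10*1/100 + 1 = -⅒ + 1 = 9/10)
F(y) = y/(9/10 + y) (F(y) = (y + 0*y)/(y + 9/10) = (y + 0)/(9/10 + y) = y/(9/10 + y))
F(-293) - 1*(-445119) = 10*(-293)/(9 + 10*(-293)) - 1*(-445119) = 10*(-293)/(9 - 2930) + 445119 = 10*(-293)/(-2921) + 445119 = 10*(-293)*(-1/2921) + 445119 = 2930/2921 + 445119 = 1300195529/2921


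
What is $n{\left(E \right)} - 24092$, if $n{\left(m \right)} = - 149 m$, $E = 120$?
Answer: $-41972$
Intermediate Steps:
$n{\left(E \right)} - 24092 = \left(-149\right) 120 - 24092 = -17880 - 24092 = -41972$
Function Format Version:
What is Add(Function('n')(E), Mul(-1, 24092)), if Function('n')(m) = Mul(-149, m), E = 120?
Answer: -41972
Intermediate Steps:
Add(Function('n')(E), Mul(-1, 24092)) = Add(Mul(-149, 120), Mul(-1, 24092)) = Add(-17880, -24092) = -41972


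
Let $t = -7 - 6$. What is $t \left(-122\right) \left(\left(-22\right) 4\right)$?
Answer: $-139568$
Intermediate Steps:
$t = -13$ ($t = -7 - 6 = -13$)
$t \left(-122\right) \left(\left(-22\right) 4\right) = \left(-13\right) \left(-122\right) \left(\left(-22\right) 4\right) = 1586 \left(-88\right) = -139568$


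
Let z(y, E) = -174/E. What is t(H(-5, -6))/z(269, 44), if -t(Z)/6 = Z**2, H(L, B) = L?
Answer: 1100/29 ≈ 37.931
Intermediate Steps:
t(Z) = -6*Z**2
t(H(-5, -6))/z(269, 44) = (-6*(-5)**2)/((-174/44)) = (-6*25)/((-174*1/44)) = -150/(-87/22) = -150*(-22/87) = 1100/29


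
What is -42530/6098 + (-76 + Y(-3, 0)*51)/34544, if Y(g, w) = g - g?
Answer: -183702471/26331164 ≈ -6.9766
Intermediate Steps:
Y(g, w) = 0
-42530/6098 + (-76 + Y(-3, 0)*51)/34544 = -42530/6098 + (-76 + 0*51)/34544 = -42530*1/6098 + (-76 + 0)*(1/34544) = -21265/3049 - 76*1/34544 = -21265/3049 - 19/8636 = -183702471/26331164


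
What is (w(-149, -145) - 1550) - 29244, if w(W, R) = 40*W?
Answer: -36754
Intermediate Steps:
(w(-149, -145) - 1550) - 29244 = (40*(-149) - 1550) - 29244 = (-5960 - 1550) - 29244 = -7510 - 29244 = -36754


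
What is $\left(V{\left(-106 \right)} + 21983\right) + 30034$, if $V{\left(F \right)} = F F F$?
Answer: $-1138999$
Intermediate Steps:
$V{\left(F \right)} = F^{3}$ ($V{\left(F \right)} = F^{2} F = F^{3}$)
$\left(V{\left(-106 \right)} + 21983\right) + 30034 = \left(\left(-106\right)^{3} + 21983\right) + 30034 = \left(-1191016 + 21983\right) + 30034 = -1169033 + 30034 = -1138999$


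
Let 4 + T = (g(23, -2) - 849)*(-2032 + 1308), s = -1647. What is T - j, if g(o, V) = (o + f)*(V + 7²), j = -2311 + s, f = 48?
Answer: -1797358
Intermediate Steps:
j = -3958 (j = -2311 - 1647 = -3958)
g(o, V) = (48 + o)*(49 + V) (g(o, V) = (o + 48)*(V + 7²) = (48 + o)*(V + 49) = (48 + o)*(49 + V))
T = -1801316 (T = -4 + ((2352 + 48*(-2) + 49*23 - 2*23) - 849)*(-2032 + 1308) = -4 + ((2352 - 96 + 1127 - 46) - 849)*(-724) = -4 + (3337 - 849)*(-724) = -4 + 2488*(-724) = -4 - 1801312 = -1801316)
T - j = -1801316 - 1*(-3958) = -1801316 + 3958 = -1797358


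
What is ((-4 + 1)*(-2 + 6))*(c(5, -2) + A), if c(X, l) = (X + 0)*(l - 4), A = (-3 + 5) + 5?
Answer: 276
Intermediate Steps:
A = 7 (A = 2 + 5 = 7)
c(X, l) = X*(-4 + l)
((-4 + 1)*(-2 + 6))*(c(5, -2) + A) = ((-4 + 1)*(-2 + 6))*(5*(-4 - 2) + 7) = (-3*4)*(5*(-6) + 7) = -12*(-30 + 7) = -12*(-23) = 276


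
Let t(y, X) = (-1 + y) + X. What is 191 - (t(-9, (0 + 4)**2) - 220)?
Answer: 405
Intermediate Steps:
t(y, X) = -1 + X + y
191 - (t(-9, (0 + 4)**2) - 220) = 191 - ((-1 + (0 + 4)**2 - 9) - 220) = 191 - ((-1 + 4**2 - 9) - 220) = 191 - ((-1 + 16 - 9) - 220) = 191 - (6 - 220) = 191 - 1*(-214) = 191 + 214 = 405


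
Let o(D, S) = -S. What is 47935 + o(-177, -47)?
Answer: 47982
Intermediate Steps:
47935 + o(-177, -47) = 47935 - 1*(-47) = 47935 + 47 = 47982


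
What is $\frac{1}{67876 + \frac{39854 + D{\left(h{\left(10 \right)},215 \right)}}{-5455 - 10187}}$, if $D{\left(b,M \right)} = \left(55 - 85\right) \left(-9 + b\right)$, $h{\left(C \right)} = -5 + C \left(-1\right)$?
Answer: $\frac{7821}{530837909} \approx 1.4733 \cdot 10^{-5}$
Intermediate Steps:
$h{\left(C \right)} = -5 - C$
$D{\left(b,M \right)} = 270 - 30 b$ ($D{\left(b,M \right)} = - 30 \left(-9 + b\right) = 270 - 30 b$)
$\frac{1}{67876 + \frac{39854 + D{\left(h{\left(10 \right)},215 \right)}}{-5455 - 10187}} = \frac{1}{67876 + \frac{39854 - \left(-270 + 30 \left(-5 - 10\right)\right)}{-5455 - 10187}} = \frac{1}{67876 + \frac{39854 - \left(-270 + 30 \left(-5 - 10\right)\right)}{-15642}} = \frac{1}{67876 + \left(39854 + \left(270 - -450\right)\right) \left(- \frac{1}{15642}\right)} = \frac{1}{67876 + \left(39854 + \left(270 + 450\right)\right) \left(- \frac{1}{15642}\right)} = \frac{1}{67876 + \left(39854 + 720\right) \left(- \frac{1}{15642}\right)} = \frac{1}{67876 + 40574 \left(- \frac{1}{15642}\right)} = \frac{1}{67876 - \frac{20287}{7821}} = \frac{1}{\frac{530837909}{7821}} = \frac{7821}{530837909}$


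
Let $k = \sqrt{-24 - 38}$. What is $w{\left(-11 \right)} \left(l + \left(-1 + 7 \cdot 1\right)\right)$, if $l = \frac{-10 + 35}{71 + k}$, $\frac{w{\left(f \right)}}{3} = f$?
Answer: $\frac{33 \left(- 6 \sqrt{62} + 451 i\right)}{\sqrt{62} - 71 i} \approx -209.48 + 1.273 i$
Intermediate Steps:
$k = i \sqrt{62}$ ($k = \sqrt{-62} = i \sqrt{62} \approx 7.874 i$)
$w{\left(f \right)} = 3 f$
$l = \frac{25}{71 + i \sqrt{62}}$ ($l = \frac{-10 + 35}{71 + i \sqrt{62}} = \frac{25}{71 + i \sqrt{62}} \approx 0.34783 - 0.038575 i$)
$w{\left(-11 \right)} \left(l + \left(-1 + 7 \cdot 1\right)\right) = 3 \left(-11\right) \left(\left(\frac{1775}{5103} - \frac{25 i \sqrt{62}}{5103}\right) + \left(-1 + 7 \cdot 1\right)\right) = - 33 \left(\left(\frac{1775}{5103} - \frac{25 i \sqrt{62}}{5103}\right) + \left(-1 + 7\right)\right) = - 33 \left(\left(\frac{1775}{5103} - \frac{25 i \sqrt{62}}{5103}\right) + 6\right) = - 33 \left(\frac{32393}{5103} - \frac{25 i \sqrt{62}}{5103}\right) = - \frac{356323}{1701} + \frac{275 i \sqrt{62}}{1701}$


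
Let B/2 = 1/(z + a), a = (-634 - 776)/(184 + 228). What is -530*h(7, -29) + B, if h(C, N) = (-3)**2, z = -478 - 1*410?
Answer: -875929822/183633 ≈ -4770.0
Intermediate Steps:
a = -705/206 (a = -1410/412 = -1410*1/412 = -705/206 ≈ -3.4223)
z = -888 (z = -478 - 410 = -888)
B = -412/183633 (B = 2/(-888 - 705/206) = 2/(-183633/206) = 2*(-206/183633) = -412/183633 ≈ -0.0022436)
h(C, N) = 9
-530*h(7, -29) + B = -530*9 - 412/183633 = -4770 - 412/183633 = -875929822/183633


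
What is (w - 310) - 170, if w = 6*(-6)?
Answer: -516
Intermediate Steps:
w = -36
(w - 310) - 170 = (-36 - 310) - 170 = -346 - 170 = -516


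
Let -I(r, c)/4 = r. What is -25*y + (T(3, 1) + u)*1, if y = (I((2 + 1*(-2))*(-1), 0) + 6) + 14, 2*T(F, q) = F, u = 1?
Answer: -995/2 ≈ -497.50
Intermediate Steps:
T(F, q) = F/2
I(r, c) = -4*r
y = 20 (y = (-4*(2 + 1*(-2))*(-1) + 6) + 14 = (-4*(2 - 2)*(-1) + 6) + 14 = (-0*(-1) + 6) + 14 = (-4*0 + 6) + 14 = (0 + 6) + 14 = 6 + 14 = 20)
-25*y + (T(3, 1) + u)*1 = -25*20 + ((1/2)*3 + 1)*1 = -500 + (3/2 + 1)*1 = -500 + (5/2)*1 = -500 + 5/2 = -995/2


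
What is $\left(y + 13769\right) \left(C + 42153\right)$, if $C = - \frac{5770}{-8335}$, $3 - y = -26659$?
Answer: $\frac{2841094658355}{1667} \approx 1.7043 \cdot 10^{9}$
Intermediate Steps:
$y = 26662$ ($y = 3 - -26659 = 3 + 26659 = 26662$)
$C = \frac{1154}{1667}$ ($C = \left(-5770\right) \left(- \frac{1}{8335}\right) = \frac{1154}{1667} \approx 0.69226$)
$\left(y + 13769\right) \left(C + 42153\right) = \left(26662 + 13769\right) \left(\frac{1154}{1667} + 42153\right) = 40431 \cdot \frac{70270205}{1667} = \frac{2841094658355}{1667}$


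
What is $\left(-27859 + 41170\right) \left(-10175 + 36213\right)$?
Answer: $346591818$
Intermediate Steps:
$\left(-27859 + 41170\right) \left(-10175 + 36213\right) = 13311 \cdot 26038 = 346591818$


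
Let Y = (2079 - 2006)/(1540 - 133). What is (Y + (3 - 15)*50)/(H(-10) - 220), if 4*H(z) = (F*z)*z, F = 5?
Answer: 844127/133665 ≈ 6.3152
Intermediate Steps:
Y = 73/1407 ≈ 0.051883
H(z) = 5*z**2/4 (H(z) = ((5*z)*z)/4 = (5*z**2)/4 = 5*z**2/4)
(Y + (3 - 15)*50)/(H(-10) - 220) = (73/1407 + (3 - 15)*50)/((5/4)*(-10)**2 - 220) = (73/1407 - 12*50)/((5/4)*100 - 220) = (73/1407 - 600)/(125 - 220) = -844127/1407/(-95) = -844127/1407*(-1/95) = 844127/133665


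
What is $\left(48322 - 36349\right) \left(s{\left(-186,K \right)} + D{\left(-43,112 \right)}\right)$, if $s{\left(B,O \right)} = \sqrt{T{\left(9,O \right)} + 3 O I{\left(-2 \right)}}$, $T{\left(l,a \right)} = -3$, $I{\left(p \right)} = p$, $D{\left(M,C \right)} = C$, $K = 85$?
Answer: $1340976 + 35919 i \sqrt{57} \approx 1.341 \cdot 10^{6} + 2.7118 \cdot 10^{5} i$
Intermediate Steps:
$s{\left(B,O \right)} = \sqrt{-3 - 6 O}$ ($s{\left(B,O \right)} = \sqrt{-3 + 3 O \left(-2\right)} = \sqrt{-3 - 6 O}$)
$\left(48322 - 36349\right) \left(s{\left(-186,K \right)} + D{\left(-43,112 \right)}\right) = \left(48322 - 36349\right) \left(\sqrt{-3 - 510} + 112\right) = 11973 \left(\sqrt{-3 - 510} + 112\right) = 11973 \left(\sqrt{-513} + 112\right) = 11973 \left(3 i \sqrt{57} + 112\right) = 11973 \left(112 + 3 i \sqrt{57}\right) = 1340976 + 35919 i \sqrt{57}$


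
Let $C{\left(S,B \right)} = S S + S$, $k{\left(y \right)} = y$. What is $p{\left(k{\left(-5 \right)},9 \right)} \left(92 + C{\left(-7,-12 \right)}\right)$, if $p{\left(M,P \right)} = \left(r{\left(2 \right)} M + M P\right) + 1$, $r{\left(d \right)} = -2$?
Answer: $-4556$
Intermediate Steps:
$p{\left(M,P \right)} = 1 - 2 M + M P$ ($p{\left(M,P \right)} = \left(- 2 M + M P\right) + 1 = 1 - 2 M + M P$)
$C{\left(S,B \right)} = S + S^{2}$ ($C{\left(S,B \right)} = S^{2} + S = S + S^{2}$)
$p{\left(k{\left(-5 \right)},9 \right)} \left(92 + C{\left(-7,-12 \right)}\right) = \left(1 - -10 - 45\right) \left(92 - 7 \left(1 - 7\right)\right) = \left(1 + 10 - 45\right) \left(92 - -42\right) = - 34 \left(92 + 42\right) = \left(-34\right) 134 = -4556$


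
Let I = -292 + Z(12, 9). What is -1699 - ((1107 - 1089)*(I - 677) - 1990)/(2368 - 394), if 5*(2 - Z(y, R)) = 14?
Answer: -8335949/4935 ≈ -1689.1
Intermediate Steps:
Z(y, R) = -⅘ (Z(y, R) = 2 - ⅕*14 = 2 - 14/5 = -⅘)
I = -1464/5 (I = -292 - ⅘ = -1464/5 ≈ -292.80)
-1699 - ((1107 - 1089)*(I - 677) - 1990)/(2368 - 394) = -1699 - ((1107 - 1089)*(-1464/5 - 677) - 1990)/(2368 - 394) = -1699 - (18*(-4849/5) - 1990)/1974 = -1699 - (-87282/5 - 1990)/1974 = -1699 - (-97232)/(5*1974) = -1699 - 1*(-48616/4935) = -1699 + 48616/4935 = -8335949/4935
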